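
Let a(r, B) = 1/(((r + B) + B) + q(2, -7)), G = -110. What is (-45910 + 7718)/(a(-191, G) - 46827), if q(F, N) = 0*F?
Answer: 1121208/1374707 ≈ 0.81560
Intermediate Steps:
q(F, N) = 0
a(r, B) = 1/(r + 2*B) (a(r, B) = 1/(((r + B) + B) + 0) = 1/(((B + r) + B) + 0) = 1/((r + 2*B) + 0) = 1/(r + 2*B))
(-45910 + 7718)/(a(-191, G) - 46827) = (-45910 + 7718)/(1/(-191 + 2*(-110)) - 46827) = -38192/(1/(-191 - 220) - 46827) = -38192/(1/(-411) - 46827) = -38192/(-1/411 - 46827) = -38192/(-19245898/411) = -38192*(-411/19245898) = 1121208/1374707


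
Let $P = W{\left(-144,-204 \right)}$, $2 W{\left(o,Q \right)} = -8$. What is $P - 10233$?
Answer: $-10237$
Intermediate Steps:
$W{\left(o,Q \right)} = -4$ ($W{\left(o,Q \right)} = \frac{1}{2} \left(-8\right) = -4$)
$P = -4$
$P - 10233 = -4 - 10233 = -10237$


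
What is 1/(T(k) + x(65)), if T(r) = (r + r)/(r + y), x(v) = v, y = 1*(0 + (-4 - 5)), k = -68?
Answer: 77/5141 ≈ 0.014978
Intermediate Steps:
y = -9 (y = 1*(0 - 9) = 1*(-9) = -9)
T(r) = 2*r/(-9 + r) (T(r) = (r + r)/(r - 9) = (2*r)/(-9 + r) = 2*r/(-9 + r))
1/(T(k) + x(65)) = 1/(2*(-68)/(-9 - 68) + 65) = 1/(2*(-68)/(-77) + 65) = 1/(2*(-68)*(-1/77) + 65) = 1/(136/77 + 65) = 1/(5141/77) = 77/5141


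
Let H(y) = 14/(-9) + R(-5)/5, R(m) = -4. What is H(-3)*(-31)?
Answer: 3286/45 ≈ 73.022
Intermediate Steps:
H(y) = -106/45 (H(y) = 14/(-9) - 4/5 = 14*(-⅑) - 4*⅕ = -14/9 - ⅘ = -106/45)
H(-3)*(-31) = -106/45*(-31) = 3286/45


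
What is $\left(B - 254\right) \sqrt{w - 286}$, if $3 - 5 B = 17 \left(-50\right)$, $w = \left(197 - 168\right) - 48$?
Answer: $- \frac{417 i \sqrt{305}}{5} \approx - 1456.5 i$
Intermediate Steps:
$w = -19$ ($w = 29 - 48 = -19$)
$B = \frac{853}{5}$ ($B = \frac{3}{5} - \frac{17 \left(-50\right)}{5} = \frac{3}{5} - -170 = \frac{3}{5} + 170 = \frac{853}{5} \approx 170.6$)
$\left(B - 254\right) \sqrt{w - 286} = \left(\frac{853}{5} - 254\right) \sqrt{-19 - 286} = - \frac{417 \sqrt{-305}}{5} = - \frac{417 i \sqrt{305}}{5}$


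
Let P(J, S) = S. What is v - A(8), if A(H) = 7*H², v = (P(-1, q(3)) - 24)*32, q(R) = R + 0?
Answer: -1120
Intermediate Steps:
q(R) = R
v = -672 (v = (3 - 24)*32 = -21*32 = -672)
v - A(8) = -672 - 7*8² = -672 - 7*64 = -672 - 1*448 = -672 - 448 = -1120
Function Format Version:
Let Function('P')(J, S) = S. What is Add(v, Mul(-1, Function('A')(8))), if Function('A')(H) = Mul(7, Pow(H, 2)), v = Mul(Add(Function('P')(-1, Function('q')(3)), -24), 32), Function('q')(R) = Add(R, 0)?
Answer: -1120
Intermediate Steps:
Function('q')(R) = R
v = -672 (v = Mul(Add(3, -24), 32) = Mul(-21, 32) = -672)
Add(v, Mul(-1, Function('A')(8))) = Add(-672, Mul(-1, Mul(7, Pow(8, 2)))) = Add(-672, Mul(-1, Mul(7, 64))) = Add(-672, Mul(-1, 448)) = Add(-672, -448) = -1120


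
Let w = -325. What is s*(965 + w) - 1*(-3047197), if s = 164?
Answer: 3152157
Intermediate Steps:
s*(965 + w) - 1*(-3047197) = 164*(965 - 325) - 1*(-3047197) = 164*640 + 3047197 = 104960 + 3047197 = 3152157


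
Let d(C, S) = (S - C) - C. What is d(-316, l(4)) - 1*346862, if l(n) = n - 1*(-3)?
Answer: -346223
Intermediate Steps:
l(n) = 3 + n (l(n) = n + 3 = 3 + n)
d(C, S) = S - 2*C
d(-316, l(4)) - 1*346862 = ((3 + 4) - 2*(-316)) - 1*346862 = (7 + 632) - 346862 = 639 - 346862 = -346223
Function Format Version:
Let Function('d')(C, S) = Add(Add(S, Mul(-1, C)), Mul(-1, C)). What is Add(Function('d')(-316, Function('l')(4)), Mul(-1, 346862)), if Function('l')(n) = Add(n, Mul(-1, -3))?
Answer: -346223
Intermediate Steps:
Function('l')(n) = Add(3, n) (Function('l')(n) = Add(n, 3) = Add(3, n))
Function('d')(C, S) = Add(S, Mul(-2, C))
Add(Function('d')(-316, Function('l')(4)), Mul(-1, 346862)) = Add(Add(Add(3, 4), Mul(-2, -316)), Mul(-1, 346862)) = Add(Add(7, 632), -346862) = Add(639, -346862) = -346223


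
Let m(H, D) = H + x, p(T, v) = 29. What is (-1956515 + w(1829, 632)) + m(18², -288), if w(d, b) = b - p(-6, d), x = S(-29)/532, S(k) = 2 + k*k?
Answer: -1040371973/532 ≈ -1.9556e+6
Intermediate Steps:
S(k) = 2 + k²
x = 843/532 (x = (2 + (-29)²)/532 = (2 + 841)*(1/532) = 843*(1/532) = 843/532 ≈ 1.5846)
m(H, D) = 843/532 + H (m(H, D) = H + 843/532 = 843/532 + H)
w(d, b) = -29 + b (w(d, b) = b - 1*29 = b - 29 = -29 + b)
(-1956515 + w(1829, 632)) + m(18², -288) = (-1956515 + (-29 + 632)) + (843/532 + 18²) = (-1956515 + 603) + (843/532 + 324) = -1955912 + 173211/532 = -1040371973/532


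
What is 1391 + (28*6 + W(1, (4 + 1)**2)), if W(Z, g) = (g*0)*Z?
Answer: 1559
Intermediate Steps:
W(Z, g) = 0 (W(Z, g) = 0*Z = 0)
1391 + (28*6 + W(1, (4 + 1)**2)) = 1391 + (28*6 + 0) = 1391 + (168 + 0) = 1391 + 168 = 1559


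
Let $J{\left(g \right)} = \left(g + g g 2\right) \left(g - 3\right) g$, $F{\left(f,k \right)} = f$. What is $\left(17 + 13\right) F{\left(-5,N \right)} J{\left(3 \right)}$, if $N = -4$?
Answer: $0$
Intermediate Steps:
$J{\left(g \right)} = g \left(-3 + g\right) \left(g + 2 g^{2}\right)$ ($J{\left(g \right)} = \left(g + g^{2} \cdot 2\right) \left(-3 + g\right) g = \left(g + 2 g^{2}\right) \left(-3 + g\right) g = \left(-3 + g\right) \left(g + 2 g^{2}\right) g = g \left(-3 + g\right) \left(g + 2 g^{2}\right)$)
$\left(17 + 13\right) F{\left(-5,N \right)} J{\left(3 \right)} = \left(17 + 13\right) \left(-5\right) 3^{2} \left(-3 - 15 + 2 \cdot 3^{2}\right) = 30 \left(-5\right) 9 \left(-3 - 15 + 2 \cdot 9\right) = - 150 \cdot 9 \left(-3 - 15 + 18\right) = - 150 \cdot 9 \cdot 0 = \left(-150\right) 0 = 0$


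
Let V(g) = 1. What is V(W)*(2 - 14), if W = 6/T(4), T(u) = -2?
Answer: -12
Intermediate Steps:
W = -3 (W = 6/(-2) = 6*(-½) = -3)
V(W)*(2 - 14) = 1*(2 - 14) = 1*(-12) = -12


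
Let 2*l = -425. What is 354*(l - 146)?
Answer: -126909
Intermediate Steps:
l = -425/2 (l = (1/2)*(-425) = -425/2 ≈ -212.50)
354*(l - 146) = 354*(-425/2 - 146) = 354*(-717/2) = -126909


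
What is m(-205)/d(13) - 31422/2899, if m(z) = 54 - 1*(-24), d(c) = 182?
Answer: -211257/20293 ≈ -10.410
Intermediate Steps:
m(z) = 78 (m(z) = 54 + 24 = 78)
m(-205)/d(13) - 31422/2899 = 78/182 - 31422/2899 = 78*(1/182) - 31422*1/2899 = 3/7 - 31422/2899 = -211257/20293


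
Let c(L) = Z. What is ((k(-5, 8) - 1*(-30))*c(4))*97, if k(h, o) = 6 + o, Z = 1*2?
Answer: 8536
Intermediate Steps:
Z = 2
c(L) = 2
((k(-5, 8) - 1*(-30))*c(4))*97 = (((6 + 8) - 1*(-30))*2)*97 = ((14 + 30)*2)*97 = (44*2)*97 = 88*97 = 8536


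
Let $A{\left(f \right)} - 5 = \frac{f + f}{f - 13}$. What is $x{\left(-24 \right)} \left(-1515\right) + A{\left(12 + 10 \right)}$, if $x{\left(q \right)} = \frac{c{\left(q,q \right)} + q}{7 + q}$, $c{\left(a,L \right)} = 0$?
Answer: $- \frac{325727}{153} \approx -2128.9$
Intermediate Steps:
$x{\left(q \right)} = \frac{q}{7 + q}$ ($x{\left(q \right)} = \frac{0 + q}{7 + q} = \frac{q}{7 + q}$)
$A{\left(f \right)} = 5 + \frac{2 f}{-13 + f}$ ($A{\left(f \right)} = 5 + \frac{f + f}{f - 13} = 5 + \frac{2 f}{-13 + f}$)
$x{\left(-24 \right)} \left(-1515\right) + A{\left(12 + 10 \right)} = - \frac{24}{7 - 24} \left(-1515\right) + \frac{-65 + 7 \left(12 + 10\right)}{-13 + \left(12 + 10\right)} = - \frac{24}{-17} \left(-1515\right) + \frac{-65 + 7 \cdot 22}{-13 + 22} = \left(-24\right) \left(- \frac{1}{17}\right) \left(-1515\right) + \frac{-65 + 154}{9} = \frac{24}{17} \left(-1515\right) + \frac{1}{9} \cdot 89 = - \frac{36360}{17} + \frac{89}{9} = - \frac{325727}{153}$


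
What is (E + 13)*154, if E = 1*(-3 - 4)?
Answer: 924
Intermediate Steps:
E = -7 (E = 1*(-7) = -7)
(E + 13)*154 = (-7 + 13)*154 = 6*154 = 924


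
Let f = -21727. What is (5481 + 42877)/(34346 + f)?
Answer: 48358/12619 ≈ 3.8322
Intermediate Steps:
(5481 + 42877)/(34346 + f) = (5481 + 42877)/(34346 - 21727) = 48358/12619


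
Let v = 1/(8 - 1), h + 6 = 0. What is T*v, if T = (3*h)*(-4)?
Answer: 72/7 ≈ 10.286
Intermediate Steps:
h = -6 (h = -6 + 0 = -6)
v = ⅐ (v = 1/7 = ⅐ ≈ 0.14286)
T = 72 (T = (3*(-6))*(-4) = -18*(-4) = 72)
T*v = 72*(⅐) = 72/7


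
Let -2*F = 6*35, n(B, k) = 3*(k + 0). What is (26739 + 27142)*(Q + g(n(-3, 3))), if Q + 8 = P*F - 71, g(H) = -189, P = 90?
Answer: -523615558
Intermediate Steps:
n(B, k) = 3*k
F = -105 (F = -3*35 = -½*210 = -105)
Q = -9529 (Q = -8 + (90*(-105) - 71) = -8 + (-9450 - 71) = -8 - 9521 = -9529)
(26739 + 27142)*(Q + g(n(-3, 3))) = (26739 + 27142)*(-9529 - 189) = 53881*(-9718) = -523615558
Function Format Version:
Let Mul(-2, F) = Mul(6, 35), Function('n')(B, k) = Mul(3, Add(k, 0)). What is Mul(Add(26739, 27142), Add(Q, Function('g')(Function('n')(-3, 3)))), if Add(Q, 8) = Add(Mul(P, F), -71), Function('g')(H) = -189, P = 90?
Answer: -523615558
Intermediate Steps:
Function('n')(B, k) = Mul(3, k)
F = -105 (F = Mul(Rational(-1, 2), Mul(6, 35)) = Mul(Rational(-1, 2), 210) = -105)
Q = -9529 (Q = Add(-8, Add(Mul(90, -105), -71)) = Add(-8, Add(-9450, -71)) = Add(-8, -9521) = -9529)
Mul(Add(26739, 27142), Add(Q, Function('g')(Function('n')(-3, 3)))) = Mul(Add(26739, 27142), Add(-9529, -189)) = Mul(53881, -9718) = -523615558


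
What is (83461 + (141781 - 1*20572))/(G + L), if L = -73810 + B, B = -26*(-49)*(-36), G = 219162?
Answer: 102335/49744 ≈ 2.0572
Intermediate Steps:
B = -45864 (B = 1274*(-36) = -45864)
L = -119674 (L = -73810 - 45864 = -119674)
(83461 + (141781 - 1*20572))/(G + L) = (83461 + (141781 - 1*20572))/(219162 - 119674) = (83461 + (141781 - 20572))/99488 = (83461 + 121209)*(1/99488) = 204670*(1/99488) = 102335/49744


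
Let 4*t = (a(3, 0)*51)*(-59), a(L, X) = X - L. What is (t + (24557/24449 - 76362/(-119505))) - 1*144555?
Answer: -554345411124831/3895703660 ≈ -1.4230e+5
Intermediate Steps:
t = 9027/4 (t = (((0 - 1*3)*51)*(-59))/4 = (((0 - 3)*51)*(-59))/4 = (-3*51*(-59))/4 = (-153*(-59))/4 = (1/4)*9027 = 9027/4 ≈ 2256.8)
(t + (24557/24449 - 76362/(-119505))) - 1*144555 = (9027/4 + (24557/24449 - 76362/(-119505))) - 1*144555 = (9027/4 + (24557*(1/24449) - 76362*(-1/119505))) - 144555 = (9027/4 + (24557/24449 + 25454/39835)) - 144555 = (9027/4 + 1600552941/973925915) - 144555 = 8798031446469/3895703660 - 144555 = -554345411124831/3895703660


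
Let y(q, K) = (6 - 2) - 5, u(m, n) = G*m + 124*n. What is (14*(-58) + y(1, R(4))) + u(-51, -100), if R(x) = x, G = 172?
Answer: -21985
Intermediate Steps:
u(m, n) = 124*n + 172*m (u(m, n) = 172*m + 124*n = 124*n + 172*m)
y(q, K) = -1 (y(q, K) = 4 - 5 = -1)
(14*(-58) + y(1, R(4))) + u(-51, -100) = (14*(-58) - 1) + (124*(-100) + 172*(-51)) = (-812 - 1) + (-12400 - 8772) = -813 - 21172 = -21985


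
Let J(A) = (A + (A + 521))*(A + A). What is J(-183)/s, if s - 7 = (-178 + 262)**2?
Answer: -56730/7063 ≈ -8.0320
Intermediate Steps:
s = 7063 (s = 7 + (-178 + 262)**2 = 7 + 84**2 = 7 + 7056 = 7063)
J(A) = 2*A*(521 + 2*A) (J(A) = (A + (521 + A))*(2*A) = (521 + 2*A)*(2*A) = 2*A*(521 + 2*A))
J(-183)/s = (2*(-183)*(521 + 2*(-183)))/7063 = (2*(-183)*(521 - 366))*(1/7063) = (2*(-183)*155)*(1/7063) = -56730*1/7063 = -56730/7063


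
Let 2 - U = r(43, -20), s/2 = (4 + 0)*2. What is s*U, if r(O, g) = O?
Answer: -656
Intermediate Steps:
s = 16 (s = 2*((4 + 0)*2) = 2*(4*2) = 2*8 = 16)
U = -41 (U = 2 - 1*43 = 2 - 43 = -41)
s*U = 16*(-41) = -656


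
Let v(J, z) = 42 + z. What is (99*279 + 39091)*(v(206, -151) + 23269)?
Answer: 1545049920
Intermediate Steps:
(99*279 + 39091)*(v(206, -151) + 23269) = (99*279 + 39091)*((42 - 151) + 23269) = (27621 + 39091)*(-109 + 23269) = 66712*23160 = 1545049920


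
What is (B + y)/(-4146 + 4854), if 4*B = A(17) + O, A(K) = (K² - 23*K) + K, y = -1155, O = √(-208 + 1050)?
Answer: -4705/2832 + √842/2832 ≈ -1.6511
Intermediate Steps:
O = √842 ≈ 29.017
A(K) = K² - 22*K
B = -85/4 + √842/4 (B = (17*(-22 + 17) + √842)/4 = (17*(-5) + √842)/4 = (-85 + √842)/4 = -85/4 + √842/4 ≈ -13.996)
(B + y)/(-4146 + 4854) = ((-85/4 + √842/4) - 1155)/(-4146 + 4854) = (-4705/4 + √842/4)/708 = (-4705/4 + √842/4)*(1/708) = -4705/2832 + √842/2832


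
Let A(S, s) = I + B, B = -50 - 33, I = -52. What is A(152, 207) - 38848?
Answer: -38983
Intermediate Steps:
B = -83
A(S, s) = -135 (A(S, s) = -52 - 83 = -135)
A(152, 207) - 38848 = -135 - 38848 = -38983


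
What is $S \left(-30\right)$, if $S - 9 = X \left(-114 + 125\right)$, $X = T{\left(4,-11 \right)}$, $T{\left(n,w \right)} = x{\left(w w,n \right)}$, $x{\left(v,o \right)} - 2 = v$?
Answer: $-40860$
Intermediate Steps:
$x{\left(v,o \right)} = 2 + v$
$T{\left(n,w \right)} = 2 + w^{2}$ ($T{\left(n,w \right)} = 2 + w w = 2 + w^{2}$)
$X = 123$ ($X = 2 + \left(-11\right)^{2} = 2 + 121 = 123$)
$S = 1362$ ($S = 9 + 123 \left(-114 + 125\right) = 9 + 123 \cdot 11 = 9 + 1353 = 1362$)
$S \left(-30\right) = 1362 \left(-30\right) = -40860$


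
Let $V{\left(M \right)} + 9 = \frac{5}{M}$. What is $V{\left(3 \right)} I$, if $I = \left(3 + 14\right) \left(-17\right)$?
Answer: $\frac{6358}{3} \approx 2119.3$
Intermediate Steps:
$I = -289$ ($I = 17 \left(-17\right) = -289$)
$V{\left(M \right)} = -9 + \frac{5}{M}$
$V{\left(3 \right)} I = \left(-9 + \frac{5}{3}\right) \left(-289\right) = \left(- \frac{22}{3}\right) \left(-289\right) = \frac{6358}{3}$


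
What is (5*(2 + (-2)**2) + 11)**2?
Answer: 1681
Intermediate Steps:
(5*(2 + (-2)**2) + 11)**2 = (5*(2 + 4) + 11)**2 = (5*6 + 11)**2 = (30 + 11)**2 = 41**2 = 1681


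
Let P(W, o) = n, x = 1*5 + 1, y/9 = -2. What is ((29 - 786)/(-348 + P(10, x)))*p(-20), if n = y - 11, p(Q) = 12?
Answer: 9084/377 ≈ 24.095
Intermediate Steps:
y = -18 (y = 9*(-2) = -18)
x = 6 (x = 5 + 1 = 6)
n = -29 (n = -18 - 11 = -29)
P(W, o) = -29
((29 - 786)/(-348 + P(10, x)))*p(-20) = ((29 - 786)/(-348 - 29))*12 = -757/(-377)*12 = -757*(-1/377)*12 = (757/377)*12 = 9084/377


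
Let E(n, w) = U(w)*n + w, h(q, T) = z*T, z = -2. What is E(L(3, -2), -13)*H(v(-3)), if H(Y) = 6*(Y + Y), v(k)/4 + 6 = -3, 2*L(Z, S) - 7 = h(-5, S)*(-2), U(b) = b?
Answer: 2808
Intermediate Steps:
h(q, T) = -2*T
L(Z, S) = 7/2 + 2*S (L(Z, S) = 7/2 + (-2*S*(-2))/2 = 7/2 + (4*S)/2 = 7/2 + 2*S)
E(n, w) = w + n*w (E(n, w) = w*n + w = n*w + w = w + n*w)
v(k) = -36 (v(k) = -24 + 4*(-3) = -24 - 12 = -36)
H(Y) = 12*Y (H(Y) = 6*(2*Y) = 12*Y)
E(L(3, -2), -13)*H(v(-3)) = (-13*(1 + (7/2 + 2*(-2))))*(12*(-36)) = -13*(1 + (7/2 - 4))*(-432) = -13*(1 - ½)*(-432) = -13*½*(-432) = -13/2*(-432) = 2808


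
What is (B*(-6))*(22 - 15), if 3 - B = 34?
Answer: 1302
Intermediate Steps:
B = -31 (B = 3 - 1*34 = 3 - 34 = -31)
(B*(-6))*(22 - 15) = (-31*(-6))*(22 - 15) = 186*7 = 1302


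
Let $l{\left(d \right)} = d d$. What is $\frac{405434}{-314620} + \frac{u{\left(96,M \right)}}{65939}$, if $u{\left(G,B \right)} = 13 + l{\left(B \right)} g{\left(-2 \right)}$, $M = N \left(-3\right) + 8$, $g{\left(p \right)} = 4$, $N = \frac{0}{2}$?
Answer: $- \frac{13324639873}{10372864090} \approx -1.2846$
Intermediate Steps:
$N = 0$ ($N = 0 \cdot \frac{1}{2} = 0$)
$l{\left(d \right)} = d^{2}$
$M = 8$ ($M = 0 \left(-3\right) + 8 = 0 + 8 = 8$)
$u{\left(G,B \right)} = 13 + 4 B^{2}$ ($u{\left(G,B \right)} = 13 + B^{2} \cdot 4 = 13 + 4 B^{2}$)
$\frac{405434}{-314620} + \frac{u{\left(96,M \right)}}{65939} = \frac{405434}{-314620} + \frac{13 + 4 \cdot 8^{2}}{65939} = 405434 \left(- \frac{1}{314620}\right) + \left(13 + 4 \cdot 64\right) \frac{1}{65939} = - \frac{202717}{157310} + \left(13 + 256\right) \frac{1}{65939} = - \frac{202717}{157310} + 269 \cdot \frac{1}{65939} = - \frac{202717}{157310} + \frac{269}{65939} = - \frac{13324639873}{10372864090}$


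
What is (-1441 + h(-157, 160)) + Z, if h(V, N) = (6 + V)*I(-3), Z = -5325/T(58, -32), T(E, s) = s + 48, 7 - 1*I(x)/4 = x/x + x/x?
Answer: -76701/16 ≈ -4793.8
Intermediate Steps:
I(x) = 20 (I(x) = 28 - 4*(x/x + x/x) = 28 - 4*(1 + 1) = 28 - 4*2 = 28 - 8 = 20)
T(E, s) = 48 + s
Z = -5325/16 (Z = -5325/(48 - 32) = -5325/16 ≈ -332.81)
h(V, N) = 120 + 20*V (h(V, N) = (6 + V)*20 = 120 + 20*V)
(-1441 + h(-157, 160)) + Z = (-1441 + (120 + 20*(-157))) - 5325/16 = (-1441 + (120 - 3140)) - 5325/16 = (-1441 - 3020) - 5325/16 = -4461 - 5325/16 = -76701/16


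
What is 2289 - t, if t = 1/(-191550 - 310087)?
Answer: 1148247094/501637 ≈ 2289.0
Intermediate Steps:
t = -1/501637 (t = 1/(-501637) = -1/501637 ≈ -1.9935e-6)
2289 - t = 2289 - 1*(-1/501637) = 2289 + 1/501637 = 1148247094/501637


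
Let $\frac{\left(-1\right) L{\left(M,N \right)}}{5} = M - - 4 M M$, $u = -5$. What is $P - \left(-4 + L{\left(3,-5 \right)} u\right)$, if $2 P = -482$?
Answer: $-1212$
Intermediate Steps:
$P = -241$ ($P = \frac{1}{2} \left(-482\right) = -241$)
$L{\left(M,N \right)} = - 20 M^{2} - 5 M$ ($L{\left(M,N \right)} = - 5 \left(M - - 4 M M\right) = - 5 \left(M - - 4 M^{2}\right) = - 5 \left(M + 4 M^{2}\right) = - 20 M^{2} - 5 M$)
$P - \left(-4 + L{\left(3,-5 \right)} u\right) = -241 - \left(-4 + \left(-5\right) 3 \left(1 + 4 \cdot 3\right) \left(-5\right)\right) = -241 - \left(-4 + \left(-5\right) 3 \left(1 + 12\right) \left(-5\right)\right) = -241 - \left(-4 + \left(-5\right) 3 \cdot 13 \left(-5\right)\right) = -241 - \left(-4 - -975\right) = -241 - \left(-4 + 975\right) = -241 - 971 = -1212$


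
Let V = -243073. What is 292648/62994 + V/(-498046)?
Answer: 80532153185/15686954862 ≈ 5.1337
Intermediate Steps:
292648/62994 + V/(-498046) = 292648/62994 - 243073/(-498046) = 292648*(1/62994) - 243073*(-1/498046) = 146324/31497 + 243073/498046 = 80532153185/15686954862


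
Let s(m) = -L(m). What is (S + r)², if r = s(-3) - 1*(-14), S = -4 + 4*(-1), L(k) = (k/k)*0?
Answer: 36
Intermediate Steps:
L(k) = 0 (L(k) = 1*0 = 0)
S = -8 (S = -4 - 4 = -8)
s(m) = 0 (s(m) = -1*0 = 0)
r = 14 (r = 0 - 1*(-14) = 0 + 14 = 14)
(S + r)² = (-8 + 14)² = 6² = 36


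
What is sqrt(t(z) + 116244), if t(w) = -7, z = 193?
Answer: sqrt(116237) ≈ 340.94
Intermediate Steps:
sqrt(t(z) + 116244) = sqrt(-7 + 116244) = sqrt(116237)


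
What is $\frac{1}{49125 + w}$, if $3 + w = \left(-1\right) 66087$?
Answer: $- \frac{1}{16965} \approx -5.8945 \cdot 10^{-5}$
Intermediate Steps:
$w = -66090$ ($w = -3 - 66087 = -66090$)
$\frac{1}{49125 + w} = \frac{1}{49125 - 66090} = \frac{1}{-16965} = - \frac{1}{16965}$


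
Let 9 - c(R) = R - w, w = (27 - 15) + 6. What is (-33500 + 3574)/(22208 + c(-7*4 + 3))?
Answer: -14963/11130 ≈ -1.3444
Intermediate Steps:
w = 18 (w = 12 + 6 = 18)
c(R) = 27 - R (c(R) = 9 - (R - 1*18) = 9 - (R - 18) = 9 - (-18 + R) = 9 + (18 - R) = 27 - R)
(-33500 + 3574)/(22208 + c(-7*4 + 3)) = (-33500 + 3574)/(22208 + (27 - (-7*4 + 3))) = -29926/(22208 + (27 - (-28 + 3))) = -29926/(22208 + (27 - 1*(-25))) = -29926/(22208 + (27 + 25)) = -29926/(22208 + 52) = -29926/22260 = -29926*1/22260 = -14963/11130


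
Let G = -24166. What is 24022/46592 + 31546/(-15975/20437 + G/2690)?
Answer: -10098706959846567/3126633572608 ≈ -3229.9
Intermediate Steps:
24022/46592 + 31546/(-15975/20437 + G/2690) = 24022/46592 + 31546/(-15975/20437 - 24166/2690) = 24022*(1/46592) + 31546/(-15975*1/20437 - 24166*1/2690) = 12011/23296 + 31546/(-15975/20437 - 12083/1345) = 12011/23296 + 31546/(-268426646/27487765) = 12011/23296 + 31546*(-27487765/268426646) = 12011/23296 - 433564517345/134213323 = -10098706959846567/3126633572608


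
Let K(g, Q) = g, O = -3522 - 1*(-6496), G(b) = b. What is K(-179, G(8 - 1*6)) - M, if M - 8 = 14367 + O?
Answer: -17528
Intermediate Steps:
O = 2974 (O = -3522 + 6496 = 2974)
M = 17349 (M = 8 + (14367 + 2974) = 8 + 17341 = 17349)
K(-179, G(8 - 1*6)) - M = -179 - 1*17349 = -179 - 17349 = -17528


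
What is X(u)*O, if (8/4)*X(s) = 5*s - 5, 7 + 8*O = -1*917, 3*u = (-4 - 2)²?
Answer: -12705/4 ≈ -3176.3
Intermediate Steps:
u = 12 (u = (-4 - 2)²/3 = (⅓)*(-6)² = (⅓)*36 = 12)
O = -231/2 (O = -7/8 + (-1*917)/8 = -7/8 + (⅛)*(-917) = -7/8 - 917/8 = -231/2 ≈ -115.50)
X(s) = -5/2 + 5*s/2 (X(s) = (5*s - 5)/2 = (-5 + 5*s)/2 = -5/2 + 5*s/2)
X(u)*O = (-5/2 + (5/2)*12)*(-231/2) = (-5/2 + 30)*(-231/2) = (55/2)*(-231/2) = -12705/4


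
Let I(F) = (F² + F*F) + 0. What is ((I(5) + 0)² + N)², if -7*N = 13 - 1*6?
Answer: 6245001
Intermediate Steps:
I(F) = 2*F² (I(F) = (F² + F²) + 0 = 2*F² + 0 = 2*F²)
N = -1 (N = -(13 - 1*6)/7 = -(13 - 6)/7 = -⅐*7 = -1)
((I(5) + 0)² + N)² = ((2*5² + 0)² - 1)² = ((2*25 + 0)² - 1)² = ((50 + 0)² - 1)² = (50² - 1)² = (2500 - 1)² = 2499² = 6245001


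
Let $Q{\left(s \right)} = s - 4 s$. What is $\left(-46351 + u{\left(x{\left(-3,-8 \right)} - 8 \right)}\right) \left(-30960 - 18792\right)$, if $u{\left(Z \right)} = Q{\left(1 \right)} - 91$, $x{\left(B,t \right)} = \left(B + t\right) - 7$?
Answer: $2310731640$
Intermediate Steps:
$Q{\left(s \right)} = - 3 s$
$x{\left(B,t \right)} = -7 + B + t$
$u{\left(Z \right)} = -94$ ($u{\left(Z \right)} = \left(-3\right) 1 - 91 = -3 - 91 = -94$)
$\left(-46351 + u{\left(x{\left(-3,-8 \right)} - 8 \right)}\right) \left(-30960 - 18792\right) = \left(-46351 - 94\right) \left(-30960 - 18792\right) = \left(-46445\right) \left(-49752\right) = 2310731640$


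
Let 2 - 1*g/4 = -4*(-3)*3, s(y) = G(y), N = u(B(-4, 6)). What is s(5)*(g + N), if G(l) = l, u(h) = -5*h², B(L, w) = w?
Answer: -1580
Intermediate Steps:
N = -180 (N = -5*6² = -5*36 = -180)
s(y) = y
g = -136 (g = 8 - 4*(-4*(-3))*3 = 8 - 48*3 = 8 - 4*36 = 8 - 144 = -136)
s(5)*(g + N) = 5*(-136 - 180) = 5*(-316) = -1580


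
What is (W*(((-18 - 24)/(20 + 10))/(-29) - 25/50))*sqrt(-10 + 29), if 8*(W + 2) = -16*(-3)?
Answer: -262*sqrt(19)/145 ≈ -7.8761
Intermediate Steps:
W = 4 (W = -2 + (-16*(-3))/8 = -2 + (1/8)*48 = -2 + 6 = 4)
(W*(((-18 - 24)/(20 + 10))/(-29) - 25/50))*sqrt(-10 + 29) = (4*(((-18 - 24)/(20 + 10))/(-29) - 25/50))*sqrt(-10 + 29) = (4*(-42/30*(-1/29) - 25*1/50))*sqrt(19) = (4*(-42*1/30*(-1/29) - 1/2))*sqrt(19) = (4*(-7/5*(-1/29) - 1/2))*sqrt(19) = (4*(7/145 - 1/2))*sqrt(19) = (4*(-131/290))*sqrt(19) = -262*sqrt(19)/145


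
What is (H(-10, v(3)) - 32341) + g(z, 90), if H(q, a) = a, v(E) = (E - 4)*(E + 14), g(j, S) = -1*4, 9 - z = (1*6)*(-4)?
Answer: -32362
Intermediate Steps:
z = 33 (z = 9 - 1*6*(-4) = 9 - 6*(-4) = 9 - 1*(-24) = 9 + 24 = 33)
g(j, S) = -4
v(E) = (-4 + E)*(14 + E)
(H(-10, v(3)) - 32341) + g(z, 90) = ((-56 + 3² + 10*3) - 32341) - 4 = ((-56 + 9 + 30) - 32341) - 4 = (-17 - 32341) - 4 = -32358 - 4 = -32362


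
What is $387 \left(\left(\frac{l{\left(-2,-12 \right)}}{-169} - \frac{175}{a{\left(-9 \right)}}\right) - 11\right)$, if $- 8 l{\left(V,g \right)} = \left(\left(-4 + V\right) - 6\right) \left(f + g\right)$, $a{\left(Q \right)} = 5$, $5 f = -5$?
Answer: $- \frac{461691}{26} \approx -17757.0$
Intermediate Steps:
$f = -1$ ($f = \frac{1}{5} \left(-5\right) = -1$)
$l{\left(V,g \right)} = - \frac{\left(-1 + g\right) \left(-10 + V\right)}{8}$ ($l{\left(V,g \right)} = - \frac{\left(\left(-4 + V\right) - 6\right) \left(-1 + g\right)}{8} = - \frac{\left(-10 + V\right) \left(-1 + g\right)}{8} = - \frac{\left(-1 + g\right) \left(-10 + V\right)}{8}$)
$387 \left(\left(\frac{l{\left(-2,-12 \right)}}{-169} - \frac{175}{a{\left(-9 \right)}}\right) - 11\right) = 387 \left(\left(\frac{- \frac{5}{4} + \frac{1}{8} \left(-2\right) + \frac{5}{4} \left(-12\right) - \left(- \frac{1}{4}\right) \left(-12\right)}{-169} - \frac{175}{5}\right) - 11\right) = 387 \left(\left(\left(- \frac{5}{4} - \frac{1}{4} - 15 - 3\right) \left(- \frac{1}{169}\right) - 35\right) - 11\right) = 387 \left(\left(\left(- \frac{39}{2}\right) \left(- \frac{1}{169}\right) - 35\right) - 11\right) = 387 \left(\left(\frac{3}{26} - 35\right) - 11\right) = 387 \left(- \frac{907}{26} - 11\right) = 387 \left(- \frac{1193}{26}\right) = - \frac{461691}{26}$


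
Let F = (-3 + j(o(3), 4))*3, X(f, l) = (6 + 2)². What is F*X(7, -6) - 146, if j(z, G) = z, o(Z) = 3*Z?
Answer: 1006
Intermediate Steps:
X(f, l) = 64 (X(f, l) = 8² = 64)
F = 18 (F = (-3 + 3*3)*3 = (-3 + 9)*3 = 6*3 = 18)
F*X(7, -6) - 146 = 18*64 - 146 = 1152 - 146 = 1006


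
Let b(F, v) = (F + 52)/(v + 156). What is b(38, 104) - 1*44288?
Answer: -1151479/26 ≈ -44288.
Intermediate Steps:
b(F, v) = (52 + F)/(156 + v)
b(38, 104) - 1*44288 = (52 + 38)/(156 + 104) - 1*44288 = 90/260 - 44288 = (1/260)*90 - 44288 = 9/26 - 44288 = -1151479/26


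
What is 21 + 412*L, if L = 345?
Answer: 142161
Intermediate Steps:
21 + 412*L = 21 + 412*345 = 21 + 142140 = 142161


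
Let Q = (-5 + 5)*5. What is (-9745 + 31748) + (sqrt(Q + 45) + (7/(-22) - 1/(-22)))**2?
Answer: 2667817/121 - 18*sqrt(5)/11 ≈ 22044.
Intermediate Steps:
Q = 0 (Q = 0*5 = 0)
(-9745 + 31748) + (sqrt(Q + 45) + (7/(-22) - 1/(-22)))**2 = (-9745 + 31748) + (sqrt(0 + 45) + (7/(-22) - 1/(-22)))**2 = 22003 + (sqrt(45) + (7*(-1/22) - 1*(-1/22)))**2 = 22003 + (3*sqrt(5) + (-7/22 + 1/22))**2 = 22003 + (3*sqrt(5) - 3/11)**2 = 22003 + (-3/11 + 3*sqrt(5))**2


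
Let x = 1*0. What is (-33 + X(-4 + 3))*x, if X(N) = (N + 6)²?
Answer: 0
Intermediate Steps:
x = 0
X(N) = (6 + N)²
(-33 + X(-4 + 3))*x = (-33 + (6 + (-4 + 3))²)*0 = (-33 + (6 - 1)²)*0 = (-33 + 5²)*0 = (-33 + 25)*0 = -8*0 = 0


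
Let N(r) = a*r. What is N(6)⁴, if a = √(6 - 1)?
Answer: 32400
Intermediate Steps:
a = √5 ≈ 2.2361
N(r) = r*√5 (N(r) = √5*r = r*√5)
N(6)⁴ = (6*√5)⁴ = 32400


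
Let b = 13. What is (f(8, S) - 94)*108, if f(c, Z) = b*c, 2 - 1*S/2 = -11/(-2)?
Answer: 1080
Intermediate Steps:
S = -7 (S = 4 - (-22)/(-2) = 4 - (-22)*(-1)/2 = 4 - 2*11/2 = 4 - 11 = -7)
f(c, Z) = 13*c
(f(8, S) - 94)*108 = (13*8 - 94)*108 = (104 - 94)*108 = 10*108 = 1080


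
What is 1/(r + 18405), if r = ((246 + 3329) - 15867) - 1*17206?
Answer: -1/11093 ≈ -9.0147e-5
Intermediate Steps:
r = -29498 (r = (3575 - 15867) - 17206 = -12292 - 17206 = -29498)
1/(r + 18405) = 1/(-29498 + 18405) = 1/(-11093) = -1/11093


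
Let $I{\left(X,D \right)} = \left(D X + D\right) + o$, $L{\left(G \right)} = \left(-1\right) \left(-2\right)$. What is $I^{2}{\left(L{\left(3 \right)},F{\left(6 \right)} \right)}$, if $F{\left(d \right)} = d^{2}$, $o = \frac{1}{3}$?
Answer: $\frac{105625}{9} \approx 11736.0$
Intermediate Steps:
$o = \frac{1}{3} \approx 0.33333$
$L{\left(G \right)} = 2$
$I{\left(X,D \right)} = \frac{1}{3} + D + D X$ ($I{\left(X,D \right)} = \left(D X + D\right) + \frac{1}{3} = \left(D + D X\right) + \frac{1}{3} = \frac{1}{3} + D + D X$)
$I^{2}{\left(L{\left(3 \right)},F{\left(6 \right)} \right)} = \left(\frac{1}{3} + 6^{2} + 6^{2} \cdot 2\right)^{2} = \left(\frac{1}{3} + 36 + 36 \cdot 2\right)^{2} = \left(\frac{1}{3} + 36 + 72\right)^{2} = \left(\frac{325}{3}\right)^{2} = \frac{105625}{9}$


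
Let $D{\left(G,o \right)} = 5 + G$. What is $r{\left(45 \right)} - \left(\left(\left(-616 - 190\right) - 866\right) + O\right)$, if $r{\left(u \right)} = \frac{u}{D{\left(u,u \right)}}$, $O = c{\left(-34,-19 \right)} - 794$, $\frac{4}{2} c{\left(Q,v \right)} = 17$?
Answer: $\frac{12292}{5} \approx 2458.4$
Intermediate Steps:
$c{\left(Q,v \right)} = \frac{17}{2}$ ($c{\left(Q,v \right)} = \frac{1}{2} \cdot 17 = \frac{17}{2}$)
$O = - \frac{1571}{2}$ ($O = \frac{17}{2} - 794 = - \frac{1571}{2} \approx -785.5$)
$r{\left(u \right)} = \frac{u}{5 + u}$
$r{\left(45 \right)} - \left(\left(\left(-616 - 190\right) - 866\right) + O\right) = \frac{45}{5 + 45} - \left(\left(\left(-616 - 190\right) - 866\right) - \frac{1571}{2}\right) = \frac{45}{50} - \left(\left(\left(-616 - 190\right) - 866\right) - \frac{1571}{2}\right) = 45 \cdot \frac{1}{50} - \left(\left(-806 - 866\right) - \frac{1571}{2}\right) = \frac{9}{10} - \left(-1672 - \frac{1571}{2}\right) = \frac{9}{10} - - \frac{4915}{2} = \frac{9}{10} + \frac{4915}{2} = \frac{12292}{5}$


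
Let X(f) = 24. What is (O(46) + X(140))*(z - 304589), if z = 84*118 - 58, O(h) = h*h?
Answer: -630732900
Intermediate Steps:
O(h) = h²
z = 9854 (z = 9912 - 58 = 9854)
(O(46) + X(140))*(z - 304589) = (46² + 24)*(9854 - 304589) = (2116 + 24)*(-294735) = 2140*(-294735) = -630732900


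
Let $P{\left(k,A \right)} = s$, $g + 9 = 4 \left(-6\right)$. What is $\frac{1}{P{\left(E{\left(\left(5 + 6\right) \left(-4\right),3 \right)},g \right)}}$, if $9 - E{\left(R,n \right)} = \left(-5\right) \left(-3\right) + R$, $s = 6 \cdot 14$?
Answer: $\frac{1}{84} \approx 0.011905$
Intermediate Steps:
$g = -33$ ($g = -9 + 4 \left(-6\right) = -9 - 24 = -33$)
$s = 84$
$E{\left(R,n \right)} = -6 - R$ ($E{\left(R,n \right)} = 9 - \left(\left(-5\right) \left(-3\right) + R\right) = 9 - \left(15 + R\right) = -6 - R$)
$P{\left(k,A \right)} = 84$
$\frac{1}{P{\left(E{\left(\left(5 + 6\right) \left(-4\right),3 \right)},g \right)}} = \frac{1}{84}$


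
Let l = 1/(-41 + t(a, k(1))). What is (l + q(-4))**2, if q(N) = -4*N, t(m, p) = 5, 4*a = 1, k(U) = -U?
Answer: 330625/1296 ≈ 255.11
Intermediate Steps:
a = 1/4 (a = (1/4)*1 = 1/4 ≈ 0.25000)
l = -1/36 (l = 1/(-41 + 5) = 1/(-36) = -1/36 ≈ -0.027778)
(l + q(-4))**2 = (-1/36 - 4*(-4))**2 = (-1/36 + 16)**2 = (575/36)**2 = 330625/1296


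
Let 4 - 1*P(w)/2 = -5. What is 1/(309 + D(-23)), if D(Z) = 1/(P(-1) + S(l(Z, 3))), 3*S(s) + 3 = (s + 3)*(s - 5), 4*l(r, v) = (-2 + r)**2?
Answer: 386201/119336157 ≈ 0.0032362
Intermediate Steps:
l(r, v) = (-2 + r)**2/4
S(s) = -1 + (-5 + s)*(3 + s)/3 (S(s) = -1 + ((s + 3)*(s - 5))/3 = -1 + ((3 + s)*(-5 + s))/3 = -1 + ((-5 + s)*(3 + s))/3 = -1 + (-5 + s)*(3 + s)/3)
P(w) = 18 (P(w) = 8 - 2*(-5) = 8 + 10 = 18)
D(Z) = 1/(12 - (-2 + Z)**2/6 + (-2 + Z)**4/48) (D(Z) = 1/(18 + (-6 - (-2 + Z)**2/6 + ((-2 + Z)**2/4)**2/3)) = 1/(18 + (-6 - (-2 + Z)**2/6 + ((-2 + Z)**4/16)/3)) = 1/(18 + (-6 - (-2 + Z)**2/6 + (-2 + Z)**4/48)) = 1/(12 - (-2 + Z)**2/6 + (-2 + Z)**4/48))
1/(309 + D(-23)) = 1/(309 + 48/(576 + (-2 - 23)**4 - 8*(-2 - 23)**2)) = 1/(309 + 48/(576 + (-25)**4 - 8*(-25)**2)) = 1/(309 + 48/(576 + 390625 - 8*625)) = 1/(309 + 48/(576 + 390625 - 5000)) = 1/(309 + 48/386201) = 1/(119336157/386201) = 386201/119336157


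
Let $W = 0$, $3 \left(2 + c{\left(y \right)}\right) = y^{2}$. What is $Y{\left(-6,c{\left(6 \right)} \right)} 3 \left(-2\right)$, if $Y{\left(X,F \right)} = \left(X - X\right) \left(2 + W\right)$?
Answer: $0$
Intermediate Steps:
$c{\left(y \right)} = -2 + \frac{y^{2}}{3}$
$Y{\left(X,F \right)} = 0$ ($Y{\left(X,F \right)} = \left(X - X\right) \left(2 + 0\right) = 0 \cdot 2 = 0$)
$Y{\left(-6,c{\left(6 \right)} \right)} 3 \left(-2\right) = 0 \cdot 3 \left(-2\right) = 0 \left(-2\right) = 0$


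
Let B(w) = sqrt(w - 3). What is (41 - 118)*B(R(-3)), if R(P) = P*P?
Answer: -77*sqrt(6) ≈ -188.61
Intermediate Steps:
R(P) = P**2
B(w) = sqrt(-3 + w)
(41 - 118)*B(R(-3)) = (41 - 118)*sqrt(-3 + (-3)**2) = -77*sqrt(-3 + 9) = -77*sqrt(6)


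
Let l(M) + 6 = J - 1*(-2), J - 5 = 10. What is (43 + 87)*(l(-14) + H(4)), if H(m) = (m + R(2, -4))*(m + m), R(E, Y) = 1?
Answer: 6630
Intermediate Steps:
J = 15 (J = 5 + 10 = 15)
H(m) = 2*m*(1 + m) (H(m) = (m + 1)*(m + m) = (1 + m)*(2*m) = 2*m*(1 + m))
l(M) = 11 (l(M) = -6 + (15 - 1*(-2)) = -6 + (15 + 2) = -6 + 17 = 11)
(43 + 87)*(l(-14) + H(4)) = (43 + 87)*(11 + 2*4*(1 + 4)) = 130*(11 + 2*4*5) = 130*(11 + 40) = 130*51 = 6630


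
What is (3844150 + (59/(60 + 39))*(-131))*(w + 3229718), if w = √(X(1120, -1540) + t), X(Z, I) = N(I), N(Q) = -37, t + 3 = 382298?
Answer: 1229111562029878/99 + 380563121*√382258/99 ≈ 1.2418e+13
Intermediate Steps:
t = 382295 (t = -3 + 382298 = 382295)
X(Z, I) = -37
w = √382258 (w = √(-37 + 382295) = √382258 ≈ 618.27)
(3844150 + (59/(60 + 39))*(-131))*(w + 3229718) = (3844150 + (59/(60 + 39))*(-131))*(√382258 + 3229718) = (3844150 + (59/99)*(-131))*(3229718 + √382258) = (3844150 - 7729/99)*(3229718 + √382258) = 380563121*(3229718 + √382258)/99 = 1229111562029878/99 + 380563121*√382258/99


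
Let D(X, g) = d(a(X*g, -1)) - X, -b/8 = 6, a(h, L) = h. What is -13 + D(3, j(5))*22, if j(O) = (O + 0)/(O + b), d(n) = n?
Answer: -3727/43 ≈ -86.674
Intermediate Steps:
b = -48 (b = -8*6 = -48)
j(O) = O/(-48 + O) (j(O) = (O + 0)/(O - 48) = O/(-48 + O))
D(X, g) = -X + X*g (D(X, g) = X*g - X = -X + X*g)
-13 + D(3, j(5))*22 = -13 + (3*(-1 + 5/(-48 + 5)))*22 = -13 + (3*(-1 + 5/(-43)))*22 = -13 + (3*(-1 + 5*(-1/43)))*22 = -13 + (3*(-1 - 5/43))*22 = -13 + (3*(-48/43))*22 = -13 - 144/43*22 = -13 - 3168/43 = -3727/43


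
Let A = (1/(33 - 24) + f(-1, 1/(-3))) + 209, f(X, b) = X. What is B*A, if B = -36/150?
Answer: -3746/75 ≈ -49.947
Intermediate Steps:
B = -6/25 (B = -36*1/150 = -6/25 ≈ -0.24000)
A = 1873/9 (A = (1/(33 - 24) - 1) + 209 = (1/9 - 1) + 209 = -8/9 + 209 = 1873/9 ≈ 208.11)
B*A = -6/25*1873/9 = -3746/75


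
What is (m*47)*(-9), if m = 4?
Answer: -1692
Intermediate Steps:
(m*47)*(-9) = (4*47)*(-9) = 188*(-9) = -1692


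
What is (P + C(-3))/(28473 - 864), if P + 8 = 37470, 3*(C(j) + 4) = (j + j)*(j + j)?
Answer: 12490/9203 ≈ 1.3572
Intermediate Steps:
C(j) = -4 + 4*j²/3 (C(j) = -4 + ((j + j)*(j + j))/3 = -4 + ((2*j)*(2*j))/3 = -4 + (4*j²)/3 = -4 + 4*j²/3)
P = 37462 (P = -8 + 37470 = 37462)
(P + C(-3))/(28473 - 864) = (37462 + (-4 + (4/3)*(-3)²))/(28473 - 864) = (37462 + (-4 + (4/3)*9))/27609 = (37462 + (-4 + 12))*(1/27609) = (37462 + 8)*(1/27609) = 37470*(1/27609) = 12490/9203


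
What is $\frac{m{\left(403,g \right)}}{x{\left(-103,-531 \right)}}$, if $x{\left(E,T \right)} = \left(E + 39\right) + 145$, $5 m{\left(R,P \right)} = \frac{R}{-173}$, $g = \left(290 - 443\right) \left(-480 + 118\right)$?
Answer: $- \frac{403}{70065} \approx -0.0057518$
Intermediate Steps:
$g = 55386$ ($g = \left(-153\right) \left(-362\right) = 55386$)
$m{\left(R,P \right)} = - \frac{R}{865}$ ($m{\left(R,P \right)} = \frac{R \frac{1}{-173}}{5} = \frac{R \left(- \frac{1}{173}\right)}{5} = \frac{\left(- \frac{1}{173}\right) R}{5} = - \frac{R}{865}$)
$x{\left(E,T \right)} = 184 + E$ ($x{\left(E,T \right)} = \left(39 + E\right) + 145 = 184 + E$)
$\frac{m{\left(403,g \right)}}{x{\left(-103,-531 \right)}} = \frac{\left(- \frac{1}{865}\right) 403}{184 - 103} = - \frac{403}{865 \cdot 81} = \left(- \frac{403}{865}\right) \frac{1}{81} = - \frac{403}{70065}$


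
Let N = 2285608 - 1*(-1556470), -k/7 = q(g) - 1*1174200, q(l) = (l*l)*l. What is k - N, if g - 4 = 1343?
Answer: -17103685139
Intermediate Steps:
g = 1347 (g = 4 + 1343 = 1347)
q(l) = l³ (q(l) = l²*l = l³)
k = -17099843061 (k = -7*(1347³ - 1*1174200) = -7*(2444008923 - 1174200) = -7*2442834723 = -17099843061)
N = 3842078 (N = 2285608 + 1556470 = 3842078)
k - N = -17099843061 - 1*3842078 = -17099843061 - 3842078 = -17103685139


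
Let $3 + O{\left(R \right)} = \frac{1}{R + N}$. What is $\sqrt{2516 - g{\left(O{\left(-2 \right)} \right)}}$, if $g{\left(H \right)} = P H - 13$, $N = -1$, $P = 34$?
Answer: $\frac{\sqrt{23781}}{3} \approx 51.404$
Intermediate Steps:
$O{\left(R \right)} = -3 + \frac{1}{-1 + R}$ ($O{\left(R \right)} = -3 + \frac{1}{R - 1} = -3 + \frac{1}{-1 + R}$)
$g{\left(H \right)} = -13 + 34 H$ ($g{\left(H \right)} = 34 H - 13 = -13 + 34 H$)
$\sqrt{2516 - g{\left(O{\left(-2 \right)} \right)}} = \sqrt{2516 - \left(-13 + 34 \frac{4 - -6}{-1 - 2}\right)} = \sqrt{2516 - \left(-13 + 34 \frac{4 + 6}{-3}\right)} = \sqrt{2516 - \left(-13 + 34 \left(\left(- \frac{1}{3}\right) 10\right)\right)} = \sqrt{2516 - \left(-13 + 34 \left(- \frac{10}{3}\right)\right)} = \sqrt{2516 - \left(-13 - \frac{340}{3}\right)} = \sqrt{2516 - - \frac{379}{3}} = \sqrt{2516 + \frac{379}{3}} = \sqrt{\frac{7927}{3}} = \frac{\sqrt{23781}}{3}$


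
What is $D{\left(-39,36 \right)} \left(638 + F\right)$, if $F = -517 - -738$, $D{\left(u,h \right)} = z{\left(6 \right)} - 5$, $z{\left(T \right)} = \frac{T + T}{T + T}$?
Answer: $-3436$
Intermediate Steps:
$z{\left(T \right)} = 1$ ($z{\left(T \right)} = \frac{2 T}{2 T} = 2 T \frac{1}{2 T} = 1$)
$D{\left(u,h \right)} = -4$ ($D{\left(u,h \right)} = 1 - 5 = -4$)
$F = 221$ ($F = -517 + 738 = 221$)
$D{\left(-39,36 \right)} \left(638 + F\right) = - 4 \left(638 + 221\right) = \left(-4\right) 859 = -3436$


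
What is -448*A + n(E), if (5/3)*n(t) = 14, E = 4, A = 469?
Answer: -1050518/5 ≈ -2.1010e+5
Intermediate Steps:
n(t) = 42/5 (n(t) = (⅗)*14 = 42/5)
-448*A + n(E) = -448*469 + 42/5 = -210112 + 42/5 = -1050518/5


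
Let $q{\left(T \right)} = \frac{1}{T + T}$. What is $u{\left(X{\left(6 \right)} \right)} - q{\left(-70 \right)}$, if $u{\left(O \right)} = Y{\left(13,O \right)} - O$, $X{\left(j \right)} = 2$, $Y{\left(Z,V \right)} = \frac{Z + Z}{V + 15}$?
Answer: $- \frac{1103}{2380} \approx -0.46345$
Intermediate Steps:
$Y{\left(Z,V \right)} = \frac{2 Z}{15 + V}$
$q{\left(T \right)} = \frac{1}{2 T}$
$u{\left(O \right)} = - O + \frac{26}{15 + O}$ ($u{\left(O \right)} = 2 \cdot 13 \frac{1}{15 + O} - O = \frac{26}{15 + O} - O = - O + \frac{26}{15 + O}$)
$u{\left(X{\left(6 \right)} \right)} - q{\left(-70 \right)} = \frac{26 - 2 \left(15 + 2\right)}{15 + 2} - \frac{1}{2 \left(-70\right)} = \frac{26 - 2 \cdot 17}{17} - \frac{1}{2} \left(- \frac{1}{70}\right) = \frac{26 - 34}{17} - - \frac{1}{140} = \frac{1}{17} \left(-8\right) + \frac{1}{140} = - \frac{8}{17} + \frac{1}{140} = - \frac{1103}{2380}$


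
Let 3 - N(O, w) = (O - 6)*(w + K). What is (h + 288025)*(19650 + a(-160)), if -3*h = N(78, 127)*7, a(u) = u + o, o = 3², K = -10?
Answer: 5999335326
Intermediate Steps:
o = 9
a(u) = 9 + u (a(u) = u + 9 = 9 + u)
N(O, w) = 3 - (-10 + w)*(-6 + O) (N(O, w) = 3 - (O - 6)*(w - 10) = 3 - (-6 + O)*(-10 + w) = 3 - (-10 + w)*(-6 + O))
h = 19649 (h = -(-57 + 6*127 + 10*78 - 1*78*127)*7/3 = -(-57 + 762 + 780 - 9906)*7/3 = -(-2807)*7 = -⅓*(-58947) = 19649)
(h + 288025)*(19650 + a(-160)) = (19649 + 288025)*(19650 + (9 - 160)) = 307674*(19650 - 151) = 307674*19499 = 5999335326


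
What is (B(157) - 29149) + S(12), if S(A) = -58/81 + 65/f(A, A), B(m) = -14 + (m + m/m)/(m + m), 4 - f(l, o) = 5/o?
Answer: -15937429594/546831 ≈ -29145.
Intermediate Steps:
f(l, o) = 4 - 5/o
B(m) = -14 + (1 + m)/(2*m) (B(m) = -14 + (m + 1)/((2*m)) = -14 + (1 + m)*(1/(2*m)) = -14 + (1 + m)/(2*m))
S(A) = -58/81 + 65/(4 - 5/A)
(B(157) - 29149) + S(12) = ((½)*(1 - 27*157)/157 - 29149) + (290 + 5033*12)/(81*(-5 + 4*12)) = ((½)*(1/157)*(1 - 4239) - 29149) + (290 + 60396)/(81*(-5 + 48)) = ((½)*(1/157)*(-4238) - 29149) + (1/81)*60686/43 = (-2119/157 - 29149) + (1/81)*(1/43)*60686 = -4578512/157 + 60686/3483 = -15937429594/546831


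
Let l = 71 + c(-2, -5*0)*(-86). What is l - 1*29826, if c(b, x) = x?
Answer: -29755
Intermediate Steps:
l = 71 (l = 71 - 5*0*(-86) = 71 + 0*(-86) = 71 + 0 = 71)
l - 1*29826 = 71 - 1*29826 = 71 - 29826 = -29755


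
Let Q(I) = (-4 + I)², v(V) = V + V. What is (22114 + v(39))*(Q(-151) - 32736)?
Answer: -193314512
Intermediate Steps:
v(V) = 2*V
(22114 + v(39))*(Q(-151) - 32736) = (22114 + 2*39)*((-4 - 151)² - 32736) = (22114 + 78)*((-155)² - 32736) = 22192*(24025 - 32736) = 22192*(-8711) = -193314512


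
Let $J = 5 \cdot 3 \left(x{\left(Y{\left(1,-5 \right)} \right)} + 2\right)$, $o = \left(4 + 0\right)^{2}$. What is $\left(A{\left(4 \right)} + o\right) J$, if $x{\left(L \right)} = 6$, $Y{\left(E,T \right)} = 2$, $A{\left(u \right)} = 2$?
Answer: $2160$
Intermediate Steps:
$o = 16$ ($o = 4^{2} = 16$)
$J = 120$ ($J = 5 \cdot 3 \left(6 + 2\right) = 15 \cdot 8 = 120$)
$\left(A{\left(4 \right)} + o\right) J = \left(2 + 16\right) 120 = 18 \cdot 120 = 2160$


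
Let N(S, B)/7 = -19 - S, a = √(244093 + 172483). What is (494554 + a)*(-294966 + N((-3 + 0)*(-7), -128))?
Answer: -146015090284 - 2361968*√6509 ≈ -1.4621e+11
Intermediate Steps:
a = 8*√6509 (a = √416576 = 8*√6509 ≈ 645.43)
N(S, B) = -133 - 7*S (N(S, B) = 7*(-19 - S) = -133 - 7*S)
(494554 + a)*(-294966 + N((-3 + 0)*(-7), -128)) = (494554 + 8*√6509)*(-294966 + (-133 - 7*(-3 + 0)*(-7))) = (494554 + 8*√6509)*(-294966 + (-133 - (-21)*(-7))) = (494554 + 8*√6509)*(-294966 + (-133 - 7*21)) = (494554 + 8*√6509)*(-294966 + (-133 - 147)) = (494554 + 8*√6509)*(-294966 - 280) = (494554 + 8*√6509)*(-295246) = -146015090284 - 2361968*√6509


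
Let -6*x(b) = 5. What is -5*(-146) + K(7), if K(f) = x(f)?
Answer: 4375/6 ≈ 729.17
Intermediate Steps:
x(b) = -⅚ (x(b) = -⅙*5 = -⅚)
K(f) = -⅚
-5*(-146) + K(7) = -5*(-146) - ⅚ = 730 - ⅚ = 4375/6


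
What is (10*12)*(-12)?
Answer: -1440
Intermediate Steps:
(10*12)*(-12) = 120*(-12) = -1440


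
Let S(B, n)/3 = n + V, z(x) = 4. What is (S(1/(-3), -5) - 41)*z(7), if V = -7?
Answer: -308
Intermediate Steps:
S(B, n) = -21 + 3*n (S(B, n) = 3*(n - 7) = 3*(-7 + n) = -21 + 3*n)
(S(1/(-3), -5) - 41)*z(7) = ((-21 + 3*(-5)) - 41)*4 = ((-21 - 15) - 41)*4 = (-36 - 41)*4 = -77*4 = -308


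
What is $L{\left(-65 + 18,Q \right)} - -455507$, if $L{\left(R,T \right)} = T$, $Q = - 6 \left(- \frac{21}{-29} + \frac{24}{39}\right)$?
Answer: $\frac{171723109}{377} \approx 4.555 \cdot 10^{5}$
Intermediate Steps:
$Q = - \frac{3030}{377}$ ($Q = - 6 \left(\left(-21\right) \left(- \frac{1}{29}\right) + 24 \cdot \frac{1}{39}\right) = - 6 \left(\frac{21}{29} + \frac{8}{13}\right) = \left(-6\right) \frac{505}{377} = - \frac{3030}{377} \approx -8.0371$)
$L{\left(-65 + 18,Q \right)} - -455507 = - \frac{3030}{377} - -455507 = - \frac{3030}{377} + 455507 = \frac{171723109}{377}$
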